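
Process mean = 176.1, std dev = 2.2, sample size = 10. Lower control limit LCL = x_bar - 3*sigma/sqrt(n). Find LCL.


LCL = 176.1 - 3 * 2.2 / sqrt(10)

174.01


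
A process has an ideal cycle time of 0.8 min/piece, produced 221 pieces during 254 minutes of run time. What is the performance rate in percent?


Formula: Performance = (Ideal CT * Total Count) / Run Time * 100
Ideal output time = 0.8 * 221 = 176.8 min
Performance = 176.8 / 254 * 100 = 69.6%

69.6%


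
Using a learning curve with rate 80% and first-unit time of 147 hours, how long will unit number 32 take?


Formula: T_n = T_1 * (learning_rate)^(log2(n)) where learning_rate = rate/100
Doublings = log2(32) = 5
T_n = 147 * 0.8^5
T_n = 147 * 0.3277 = 48.2 hours

48.2 hours


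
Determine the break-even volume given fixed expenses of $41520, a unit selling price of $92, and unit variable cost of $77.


Formula: BEQ = Fixed Costs / (Price - Variable Cost)
Contribution margin = $92 - $77 = $15/unit
BEQ = ceil($41520 / $15/unit) = ceil(2768.0) = 2768 units

2768 units


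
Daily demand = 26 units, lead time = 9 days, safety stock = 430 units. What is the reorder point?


Formula: ROP = (Daily Demand * Lead Time) + Safety Stock
Demand during lead time = 26 * 9 = 234 units
ROP = 234 + 430 = 664 units

664 units


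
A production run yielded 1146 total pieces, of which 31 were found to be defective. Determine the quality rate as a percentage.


Formula: Quality Rate = Good Pieces / Total Pieces * 100
Good pieces = 1146 - 31 = 1115
QR = 1115 / 1146 * 100 = 97.3%

97.3%


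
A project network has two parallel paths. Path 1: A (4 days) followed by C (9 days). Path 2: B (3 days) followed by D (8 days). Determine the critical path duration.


Path 1 = 4 + 9 = 13 days
Path 2 = 3 + 8 = 11 days
Duration = max(13, 11) = 13 days

13 days


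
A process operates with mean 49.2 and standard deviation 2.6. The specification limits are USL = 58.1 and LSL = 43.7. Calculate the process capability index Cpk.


Cpu = (58.1 - 49.2) / (3 * 2.6) = 1.14
Cpl = (49.2 - 43.7) / (3 * 2.6) = 0.71
Cpk = min(1.14, 0.71) = 0.71

0.71


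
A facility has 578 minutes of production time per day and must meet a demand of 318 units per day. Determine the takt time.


Formula: Takt Time = Available Production Time / Customer Demand
Takt = 578 min/day / 318 units/day
Takt = 1.82 min/unit

1.82 min/unit


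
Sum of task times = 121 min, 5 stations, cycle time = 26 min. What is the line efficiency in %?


Formula: Efficiency = Sum of Task Times / (N_stations * CT) * 100
Total station capacity = 5 stations * 26 min = 130 min
Efficiency = 121 / 130 * 100 = 93.1%

93.1%


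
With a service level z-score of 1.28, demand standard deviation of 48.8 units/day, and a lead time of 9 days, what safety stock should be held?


Formula: SS = z * sigma_d * sqrt(LT)
sqrt(LT) = sqrt(9) = 3.0
SS = 1.28 * 48.8 * 3.0
SS = 187.4 units

187.4 units


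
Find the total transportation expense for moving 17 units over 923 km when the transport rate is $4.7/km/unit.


TC = dist * cost * units = 923 * 4.7 * 17 = $73747.70

$73747.70


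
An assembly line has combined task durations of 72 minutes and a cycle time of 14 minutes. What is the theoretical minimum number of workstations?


Formula: N_min = ceil(Sum of Task Times / Cycle Time)
N_min = ceil(72 min / 14 min) = ceil(5.1429)
N_min = 6 stations

6


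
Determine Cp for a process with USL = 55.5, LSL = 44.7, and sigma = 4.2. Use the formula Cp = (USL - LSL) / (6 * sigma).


Cp = (55.5 - 44.7) / (6 * 4.2)

0.43


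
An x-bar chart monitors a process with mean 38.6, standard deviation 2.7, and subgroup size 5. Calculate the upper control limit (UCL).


UCL = 38.6 + 3 * 2.7 / sqrt(5)

42.22


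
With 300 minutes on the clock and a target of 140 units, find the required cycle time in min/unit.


Formula: CT = Available Time / Number of Units
CT = 300 min / 140 units
CT = 2.14 min/unit

2.14 min/unit


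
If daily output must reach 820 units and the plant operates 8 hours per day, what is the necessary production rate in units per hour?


Formula: Production Rate = Daily Demand / Available Hours
Rate = 820 units/day / 8 hours/day
Rate = 102.5 units/hour

102.5 units/hour


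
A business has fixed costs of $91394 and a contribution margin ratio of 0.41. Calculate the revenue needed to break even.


Formula: BER = Fixed Costs / Contribution Margin Ratio
BER = $91394 / 0.41
BER = $222912.20 (to the nearest cent)

$222912.20


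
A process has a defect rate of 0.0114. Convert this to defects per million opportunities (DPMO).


DPMO = defect_rate * 1000000 = 0.0114 * 1000000

11400


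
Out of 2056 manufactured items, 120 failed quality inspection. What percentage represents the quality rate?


Formula: Quality Rate = Good Pieces / Total Pieces * 100
Good pieces = 2056 - 120 = 1936
QR = 1936 / 2056 * 100 = 94.2%

94.2%


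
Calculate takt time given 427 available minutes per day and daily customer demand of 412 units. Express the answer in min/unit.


Formula: Takt Time = Available Production Time / Customer Demand
Takt = 427 min/day / 412 units/day
Takt = 1.04 min/unit

1.04 min/unit


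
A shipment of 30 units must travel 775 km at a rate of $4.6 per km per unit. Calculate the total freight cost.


TC = dist * cost * units = 775 * 4.6 * 30 = $106950.00

$106950.00


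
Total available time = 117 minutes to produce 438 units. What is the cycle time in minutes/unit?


Formula: CT = Available Time / Number of Units
CT = 117 min / 438 units
CT = 0.27 min/unit

0.27 min/unit


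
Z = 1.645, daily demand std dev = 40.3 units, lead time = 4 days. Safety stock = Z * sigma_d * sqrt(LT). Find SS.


Formula: SS = z * sigma_d * sqrt(LT)
sqrt(LT) = sqrt(4) = 2.0
SS = 1.645 * 40.3 * 2.0
SS = 132.6 units

132.6 units


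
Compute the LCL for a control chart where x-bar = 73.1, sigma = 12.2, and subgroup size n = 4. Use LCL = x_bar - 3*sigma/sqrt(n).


LCL = 73.1 - 3 * 12.2 / sqrt(4)

54.8


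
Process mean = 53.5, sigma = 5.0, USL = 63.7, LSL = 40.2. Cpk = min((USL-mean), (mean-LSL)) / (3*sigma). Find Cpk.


Cpu = (63.7 - 53.5) / (3 * 5.0) = 0.68
Cpl = (53.5 - 40.2) / (3 * 5.0) = 0.89
Cpk = min(0.68, 0.89) = 0.68

0.68


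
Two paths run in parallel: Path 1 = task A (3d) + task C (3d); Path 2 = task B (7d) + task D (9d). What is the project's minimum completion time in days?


Path 1 = 3 + 3 = 6 days
Path 2 = 7 + 9 = 16 days
Duration = max(6, 16) = 16 days

16 days


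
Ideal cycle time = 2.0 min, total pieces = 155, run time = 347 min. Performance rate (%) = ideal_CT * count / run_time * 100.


Formula: Performance = (Ideal CT * Total Count) / Run Time * 100
Ideal output time = 2.0 * 155 = 310.0 min
Performance = 310.0 / 347 * 100 = 89.3%

89.3%


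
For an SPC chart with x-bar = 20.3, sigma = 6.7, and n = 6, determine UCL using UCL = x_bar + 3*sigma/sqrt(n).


UCL = 20.3 + 3 * 6.7 / sqrt(6)

28.51


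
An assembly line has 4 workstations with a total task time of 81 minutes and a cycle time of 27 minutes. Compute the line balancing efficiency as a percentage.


Formula: Efficiency = Sum of Task Times / (N_stations * CT) * 100
Total station capacity = 4 stations * 27 min = 108 min
Efficiency = 81 / 108 * 100 = 75.0%

75.0%


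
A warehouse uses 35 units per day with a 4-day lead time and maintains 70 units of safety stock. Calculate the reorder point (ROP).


Formula: ROP = (Daily Demand * Lead Time) + Safety Stock
Demand during lead time = 35 * 4 = 140 units
ROP = 140 + 70 = 210 units

210 units


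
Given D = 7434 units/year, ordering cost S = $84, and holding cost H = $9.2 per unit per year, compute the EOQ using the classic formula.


Formula: EOQ = sqrt(2 * D * S / H)
Numerator: 2 * 7434 * 84 = 1248912
2DS/H = 1248912 / 9.2 = 135751.3
EOQ = sqrt(135751.3) = 368.4 units

368.4 units


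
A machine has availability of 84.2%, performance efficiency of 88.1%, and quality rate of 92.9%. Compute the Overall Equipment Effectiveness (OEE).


Formula: OEE = Availability * Performance * Quality / 10000
A * P = 84.2% * 88.1% / 100 = 74.18%
OEE = 74.18% * 92.9% / 100 = 68.9%

68.9%


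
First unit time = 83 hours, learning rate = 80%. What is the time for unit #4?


Formula: T_n = T_1 * (learning_rate)^(log2(n)) where learning_rate = rate/100
Doublings = log2(4) = 2
T_n = 83 * 0.8^2
T_n = 83 * 0.64 = 53.1 hours

53.1 hours


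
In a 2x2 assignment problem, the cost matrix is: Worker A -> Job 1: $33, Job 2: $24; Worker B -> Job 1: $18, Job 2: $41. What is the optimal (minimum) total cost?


Option 1: A->1 + B->2 = $33 + $41 = $74
Option 2: A->2 + B->1 = $24 + $18 = $42
Min cost = min($74, $42) = $42

$42


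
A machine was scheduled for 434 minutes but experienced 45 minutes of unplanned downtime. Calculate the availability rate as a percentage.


Formula: Availability = (Planned Time - Downtime) / Planned Time * 100
Uptime = 434 - 45 = 389 min
Availability = 389 / 434 * 100 = 89.6%

89.6%


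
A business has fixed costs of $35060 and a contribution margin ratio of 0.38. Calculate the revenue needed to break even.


Formula: BER = Fixed Costs / Contribution Margin Ratio
BER = $35060 / 0.38
BER = $92263.16 (to the nearest cent)

$92263.16


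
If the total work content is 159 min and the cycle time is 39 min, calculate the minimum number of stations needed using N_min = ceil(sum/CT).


Formula: N_min = ceil(Sum of Task Times / Cycle Time)
N_min = ceil(159 min / 39 min) = ceil(4.0769)
N_min = 5 stations

5


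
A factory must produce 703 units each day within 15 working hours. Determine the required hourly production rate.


Formula: Production Rate = Daily Demand / Available Hours
Rate = 703 units/day / 15 hours/day
Rate = 46.9 units/hour

46.9 units/hour


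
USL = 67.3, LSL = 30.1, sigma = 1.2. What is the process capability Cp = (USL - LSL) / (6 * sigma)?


Cp = (67.3 - 30.1) / (6 * 1.2)

5.17


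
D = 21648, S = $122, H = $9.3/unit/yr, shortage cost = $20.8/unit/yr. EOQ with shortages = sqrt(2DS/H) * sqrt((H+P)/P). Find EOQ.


Formula: EOQ* = sqrt(2DS/H) * sqrt((H+P)/P)
Base EOQ = sqrt(2*21648*122/9.3) = 753.64 units
Correction = sqrt((9.3+20.8)/20.8) = 1.20296
EOQ* = 753.64 * 1.20296 = 906.6 units

906.6 units


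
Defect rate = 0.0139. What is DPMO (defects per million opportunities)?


DPMO = defect_rate * 1000000 = 0.0139 * 1000000

13900


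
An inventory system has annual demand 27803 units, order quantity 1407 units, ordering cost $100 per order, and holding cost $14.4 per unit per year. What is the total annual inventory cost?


TC = 27803/1407 * 100 + 1407/2 * 14.4

$12106.45


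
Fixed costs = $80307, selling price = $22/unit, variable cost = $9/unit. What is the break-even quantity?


Formula: BEQ = Fixed Costs / (Price - Variable Cost)
Contribution margin = $22 - $9 = $13/unit
BEQ = ceil($80307 / $13/unit) = ceil(6177.46) = 6178 units

6178 units


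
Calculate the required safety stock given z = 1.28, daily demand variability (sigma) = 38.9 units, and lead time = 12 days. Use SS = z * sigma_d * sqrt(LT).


Formula: SS = z * sigma_d * sqrt(LT)
sqrt(LT) = sqrt(12) = 3.4641
SS = 1.28 * 38.9 * 3.4641
SS = 172.5 units

172.5 units


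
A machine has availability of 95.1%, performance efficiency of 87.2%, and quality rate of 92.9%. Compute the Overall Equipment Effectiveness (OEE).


Formula: OEE = Availability * Performance * Quality / 10000
A * P = 95.1% * 87.2% / 100 = 82.93%
OEE = 82.93% * 92.9% / 100 = 77.0%

77.0%


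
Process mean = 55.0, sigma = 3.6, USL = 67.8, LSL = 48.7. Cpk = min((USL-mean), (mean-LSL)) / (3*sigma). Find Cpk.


Cpu = (67.8 - 55.0) / (3 * 3.6) = 1.19
Cpl = (55.0 - 48.7) / (3 * 3.6) = 0.58
Cpk = min(1.19, 0.58) = 0.58

0.58


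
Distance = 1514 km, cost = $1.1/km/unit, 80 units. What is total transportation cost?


TC = dist * cost * units = 1514 * 1.1 * 80 = $133232.00

$133232.00


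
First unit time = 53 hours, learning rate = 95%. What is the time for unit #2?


Formula: T_n = T_1 * (learning_rate)^(log2(n)) where learning_rate = rate/100
Doublings = log2(2) = 1
T_n = 53 * 0.95^1
T_n = 53 * 0.95 = 50.4 hours

50.4 hours


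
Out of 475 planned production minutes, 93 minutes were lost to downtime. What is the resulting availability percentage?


Formula: Availability = (Planned Time - Downtime) / Planned Time * 100
Uptime = 475 - 93 = 382 min
Availability = 382 / 475 * 100 = 80.4%

80.4%


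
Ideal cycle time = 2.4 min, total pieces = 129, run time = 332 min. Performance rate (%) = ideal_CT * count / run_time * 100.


Formula: Performance = (Ideal CT * Total Count) / Run Time * 100
Ideal output time = 2.4 * 129 = 309.6 min
Performance = 309.6 / 332 * 100 = 93.3%

93.3%


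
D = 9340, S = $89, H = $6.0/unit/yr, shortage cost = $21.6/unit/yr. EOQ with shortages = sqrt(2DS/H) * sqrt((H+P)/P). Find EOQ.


Formula: EOQ* = sqrt(2DS/H) * sqrt((H+P)/P)
Base EOQ = sqrt(2*9340*89/6.0) = 526.39 units
Correction = sqrt((6.0+21.6)/21.6) = 1.13039
EOQ* = 526.39 * 1.13039 = 595.0 units

595.0 units


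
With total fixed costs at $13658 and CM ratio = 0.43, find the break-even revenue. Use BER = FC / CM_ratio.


Formula: BER = Fixed Costs / Contribution Margin Ratio
BER = $13658 / 0.43
BER = $31762.79 (to the nearest cent)

$31762.79


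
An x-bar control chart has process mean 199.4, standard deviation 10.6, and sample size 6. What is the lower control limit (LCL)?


LCL = 199.4 - 3 * 10.6 / sqrt(6)

186.42


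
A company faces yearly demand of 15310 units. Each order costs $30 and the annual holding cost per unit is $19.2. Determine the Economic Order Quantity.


Formula: EOQ = sqrt(2 * D * S / H)
Numerator: 2 * 15310 * 30 = 918600
2DS/H = 918600 / 19.2 = 47843.8
EOQ = sqrt(47843.8) = 218.7 units

218.7 units


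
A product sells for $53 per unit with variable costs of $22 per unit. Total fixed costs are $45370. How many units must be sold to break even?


Formula: BEQ = Fixed Costs / (Price - Variable Cost)
Contribution margin = $53 - $22 = $31/unit
BEQ = ceil($45370 / $31/unit) = ceil(1463.55) = 1464 units

1464 units


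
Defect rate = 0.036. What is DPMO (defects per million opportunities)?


DPMO = defect_rate * 1000000 = 0.036 * 1000000

36000


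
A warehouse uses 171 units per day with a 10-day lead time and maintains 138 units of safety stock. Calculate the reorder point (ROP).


Formula: ROP = (Daily Demand * Lead Time) + Safety Stock
Demand during lead time = 171 * 10 = 1710 units
ROP = 1710 + 138 = 1848 units

1848 units


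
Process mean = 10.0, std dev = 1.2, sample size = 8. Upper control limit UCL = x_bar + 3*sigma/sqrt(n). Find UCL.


UCL = 10.0 + 3 * 1.2 / sqrt(8)

11.27


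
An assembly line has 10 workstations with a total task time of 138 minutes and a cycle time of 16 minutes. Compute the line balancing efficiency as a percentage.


Formula: Efficiency = Sum of Task Times / (N_stations * CT) * 100
Total station capacity = 10 stations * 16 min = 160 min
Efficiency = 138 / 160 * 100 = 86.3%

86.3%


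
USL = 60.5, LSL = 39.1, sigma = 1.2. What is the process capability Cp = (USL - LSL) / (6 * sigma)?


Cp = (60.5 - 39.1) / (6 * 1.2)

2.97


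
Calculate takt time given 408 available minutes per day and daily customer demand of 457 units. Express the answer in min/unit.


Formula: Takt Time = Available Production Time / Customer Demand
Takt = 408 min/day / 457 units/day
Takt = 0.89 min/unit

0.89 min/unit


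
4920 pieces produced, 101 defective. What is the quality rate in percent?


Formula: Quality Rate = Good Pieces / Total Pieces * 100
Good pieces = 4920 - 101 = 4819
QR = 4819 / 4920 * 100 = 97.9%

97.9%


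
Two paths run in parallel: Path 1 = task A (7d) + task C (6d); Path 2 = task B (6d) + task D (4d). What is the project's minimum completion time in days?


Path 1 = 7 + 6 = 13 days
Path 2 = 6 + 4 = 10 days
Duration = max(13, 10) = 13 days

13 days


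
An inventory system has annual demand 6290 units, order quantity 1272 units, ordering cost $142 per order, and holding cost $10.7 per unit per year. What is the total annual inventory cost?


TC = 6290/1272 * 142 + 1272/2 * 10.7

$7507.39


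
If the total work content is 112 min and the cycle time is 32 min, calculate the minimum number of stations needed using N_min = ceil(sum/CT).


Formula: N_min = ceil(Sum of Task Times / Cycle Time)
N_min = ceil(112 min / 32 min) = ceil(3.5)
N_min = 4 stations

4


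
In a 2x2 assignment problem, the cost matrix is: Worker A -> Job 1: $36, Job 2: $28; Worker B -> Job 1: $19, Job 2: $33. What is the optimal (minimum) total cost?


Option 1: A->1 + B->2 = $36 + $33 = $69
Option 2: A->2 + B->1 = $28 + $19 = $47
Min cost = min($69, $47) = $47

$47


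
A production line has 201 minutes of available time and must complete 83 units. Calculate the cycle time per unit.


Formula: CT = Available Time / Number of Units
CT = 201 min / 83 units
CT = 2.42 min/unit

2.42 min/unit


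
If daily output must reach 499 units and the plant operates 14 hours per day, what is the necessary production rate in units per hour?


Formula: Production Rate = Daily Demand / Available Hours
Rate = 499 units/day / 14 hours/day
Rate = 35.6 units/hour

35.6 units/hour


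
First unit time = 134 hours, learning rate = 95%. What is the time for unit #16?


Formula: T_n = T_1 * (learning_rate)^(log2(n)) where learning_rate = rate/100
Doublings = log2(16) = 4
T_n = 134 * 0.95^4
T_n = 134 * 0.8145 = 109.1 hours

109.1 hours


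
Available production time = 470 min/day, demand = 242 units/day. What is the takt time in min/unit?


Formula: Takt Time = Available Production Time / Customer Demand
Takt = 470 min/day / 242 units/day
Takt = 1.94 min/unit

1.94 min/unit


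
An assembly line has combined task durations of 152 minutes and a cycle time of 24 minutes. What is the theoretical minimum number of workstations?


Formula: N_min = ceil(Sum of Task Times / Cycle Time)
N_min = ceil(152 min / 24 min) = ceil(6.3333)
N_min = 7 stations

7


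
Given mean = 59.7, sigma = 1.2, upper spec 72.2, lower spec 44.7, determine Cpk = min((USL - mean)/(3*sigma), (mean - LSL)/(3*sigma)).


Cpu = (72.2 - 59.7) / (3 * 1.2) = 3.47
Cpl = (59.7 - 44.7) / (3 * 1.2) = 4.17
Cpk = min(3.47, 4.17) = 3.47

3.47


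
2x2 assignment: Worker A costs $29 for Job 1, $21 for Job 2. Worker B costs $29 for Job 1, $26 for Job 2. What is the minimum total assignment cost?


Option 1: A->1 + B->2 = $29 + $26 = $55
Option 2: A->2 + B->1 = $21 + $29 = $50
Min cost = min($55, $50) = $50

$50


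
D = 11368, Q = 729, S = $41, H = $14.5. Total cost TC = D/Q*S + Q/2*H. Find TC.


TC = 11368/729 * 41 + 729/2 * 14.5

$5924.60


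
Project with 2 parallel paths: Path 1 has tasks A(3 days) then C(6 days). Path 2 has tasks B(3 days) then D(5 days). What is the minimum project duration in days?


Path 1 = 3 + 6 = 9 days
Path 2 = 3 + 5 = 8 days
Duration = max(9, 8) = 9 days

9 days


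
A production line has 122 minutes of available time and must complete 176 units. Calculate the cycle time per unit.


Formula: CT = Available Time / Number of Units
CT = 122 min / 176 units
CT = 0.69 min/unit

0.69 min/unit


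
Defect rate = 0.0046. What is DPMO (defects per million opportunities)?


DPMO = defect_rate * 1000000 = 0.0046 * 1000000

4600


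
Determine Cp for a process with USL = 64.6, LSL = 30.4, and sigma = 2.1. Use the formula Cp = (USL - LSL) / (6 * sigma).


Cp = (64.6 - 30.4) / (6 * 2.1)

2.71


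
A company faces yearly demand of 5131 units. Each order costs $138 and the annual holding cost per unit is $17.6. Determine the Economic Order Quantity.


Formula: EOQ = sqrt(2 * D * S / H)
Numerator: 2 * 5131 * 138 = 1416156
2DS/H = 1416156 / 17.6 = 80463.4
EOQ = sqrt(80463.4) = 283.7 units

283.7 units


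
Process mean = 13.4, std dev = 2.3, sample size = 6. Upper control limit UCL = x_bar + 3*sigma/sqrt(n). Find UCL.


UCL = 13.4 + 3 * 2.3 / sqrt(6)

16.22


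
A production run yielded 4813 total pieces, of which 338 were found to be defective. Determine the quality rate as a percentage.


Formula: Quality Rate = Good Pieces / Total Pieces * 100
Good pieces = 4813 - 338 = 4475
QR = 4475 / 4813 * 100 = 93.0%

93.0%


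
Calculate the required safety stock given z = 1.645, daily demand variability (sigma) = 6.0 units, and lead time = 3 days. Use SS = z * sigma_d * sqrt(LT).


Formula: SS = z * sigma_d * sqrt(LT)
sqrt(LT) = sqrt(3) = 1.7321
SS = 1.645 * 6.0 * 1.7321
SS = 17.1 units

17.1 units


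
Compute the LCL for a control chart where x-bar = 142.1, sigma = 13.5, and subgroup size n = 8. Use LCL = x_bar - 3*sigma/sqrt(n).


LCL = 142.1 - 3 * 13.5 / sqrt(8)

127.78


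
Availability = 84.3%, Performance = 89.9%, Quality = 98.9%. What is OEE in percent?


Formula: OEE = Availability * Performance * Quality / 10000
A * P = 84.3% * 89.9% / 100 = 75.79%
OEE = 75.79% * 98.9% / 100 = 75.0%

75.0%


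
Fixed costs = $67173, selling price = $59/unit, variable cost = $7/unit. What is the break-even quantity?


Formula: BEQ = Fixed Costs / (Price - Variable Cost)
Contribution margin = $59 - $7 = $52/unit
BEQ = ceil($67173 / $52/unit) = ceil(1291.79) = 1292 units

1292 units


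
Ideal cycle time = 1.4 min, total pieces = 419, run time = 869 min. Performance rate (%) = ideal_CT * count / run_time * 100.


Formula: Performance = (Ideal CT * Total Count) / Run Time * 100
Ideal output time = 1.4 * 419 = 586.6 min
Performance = 586.6 / 869 * 100 = 67.5%

67.5%


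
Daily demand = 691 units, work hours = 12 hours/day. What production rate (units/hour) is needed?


Formula: Production Rate = Daily Demand / Available Hours
Rate = 691 units/day / 12 hours/day
Rate = 57.6 units/hour

57.6 units/hour


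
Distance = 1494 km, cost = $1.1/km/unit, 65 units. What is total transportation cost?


TC = dist * cost * units = 1494 * 1.1 * 65 = $106821.00

$106821.00


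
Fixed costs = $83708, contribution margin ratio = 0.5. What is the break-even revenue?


Formula: BER = Fixed Costs / Contribution Margin Ratio
BER = $83708 / 0.5
BER = $167416.00 (to the nearest cent)

$167416.00


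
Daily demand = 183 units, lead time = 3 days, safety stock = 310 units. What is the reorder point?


Formula: ROP = (Daily Demand * Lead Time) + Safety Stock
Demand during lead time = 183 * 3 = 549 units
ROP = 549 + 310 = 859 units

859 units


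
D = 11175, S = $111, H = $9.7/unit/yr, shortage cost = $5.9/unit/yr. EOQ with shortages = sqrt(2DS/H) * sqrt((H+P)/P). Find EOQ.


Formula: EOQ* = sqrt(2DS/H) * sqrt((H+P)/P)
Base EOQ = sqrt(2*11175*111/9.7) = 505.72 units
Correction = sqrt((9.7+5.9)/5.9) = 1.62606
EOQ* = 505.72 * 1.62606 = 822.3 units

822.3 units


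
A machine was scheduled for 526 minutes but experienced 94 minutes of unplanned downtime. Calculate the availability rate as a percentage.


Formula: Availability = (Planned Time - Downtime) / Planned Time * 100
Uptime = 526 - 94 = 432 min
Availability = 432 / 526 * 100 = 82.1%

82.1%


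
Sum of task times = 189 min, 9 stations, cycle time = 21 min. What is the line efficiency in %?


Formula: Efficiency = Sum of Task Times / (N_stations * CT) * 100
Total station capacity = 9 stations * 21 min = 189 min
Efficiency = 189 / 189 * 100 = 100.0%

100.0%


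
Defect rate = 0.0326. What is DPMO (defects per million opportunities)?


DPMO = defect_rate * 1000000 = 0.0326 * 1000000

32600


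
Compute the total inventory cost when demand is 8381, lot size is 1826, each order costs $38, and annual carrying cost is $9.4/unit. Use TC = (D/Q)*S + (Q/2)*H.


TC = 8381/1826 * 38 + 1826/2 * 9.4

$8756.61


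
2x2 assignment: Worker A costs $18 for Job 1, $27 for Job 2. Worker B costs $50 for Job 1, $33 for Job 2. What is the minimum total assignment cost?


Option 1: A->1 + B->2 = $18 + $33 = $51
Option 2: A->2 + B->1 = $27 + $50 = $77
Min cost = min($51, $77) = $51

$51


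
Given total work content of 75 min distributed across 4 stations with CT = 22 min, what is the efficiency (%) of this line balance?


Formula: Efficiency = Sum of Task Times / (N_stations * CT) * 100
Total station capacity = 4 stations * 22 min = 88 min
Efficiency = 75 / 88 * 100 = 85.2%

85.2%


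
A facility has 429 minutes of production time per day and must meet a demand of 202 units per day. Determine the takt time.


Formula: Takt Time = Available Production Time / Customer Demand
Takt = 429 min/day / 202 units/day
Takt = 2.12 min/unit

2.12 min/unit


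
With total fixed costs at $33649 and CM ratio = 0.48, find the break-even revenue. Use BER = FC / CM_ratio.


Formula: BER = Fixed Costs / Contribution Margin Ratio
BER = $33649 / 0.48
BER = $70102.08 (to the nearest cent)

$70102.08


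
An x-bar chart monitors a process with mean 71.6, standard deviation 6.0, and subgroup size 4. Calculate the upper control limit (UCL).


UCL = 71.6 + 3 * 6.0 / sqrt(4)

80.6


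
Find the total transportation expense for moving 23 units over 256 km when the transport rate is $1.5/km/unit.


TC = dist * cost * units = 256 * 1.5 * 23 = $8832.00

$8832.00


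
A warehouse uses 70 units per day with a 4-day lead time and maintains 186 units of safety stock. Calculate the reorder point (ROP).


Formula: ROP = (Daily Demand * Lead Time) + Safety Stock
Demand during lead time = 70 * 4 = 280 units
ROP = 280 + 186 = 466 units

466 units


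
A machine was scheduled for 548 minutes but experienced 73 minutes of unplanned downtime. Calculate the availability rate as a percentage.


Formula: Availability = (Planned Time - Downtime) / Planned Time * 100
Uptime = 548 - 73 = 475 min
Availability = 475 / 548 * 100 = 86.7%

86.7%


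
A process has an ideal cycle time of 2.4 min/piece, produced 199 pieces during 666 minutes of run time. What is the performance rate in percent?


Formula: Performance = (Ideal CT * Total Count) / Run Time * 100
Ideal output time = 2.4 * 199 = 477.6 min
Performance = 477.6 / 666 * 100 = 71.7%

71.7%


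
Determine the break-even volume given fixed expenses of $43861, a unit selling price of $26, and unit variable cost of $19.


Formula: BEQ = Fixed Costs / (Price - Variable Cost)
Contribution margin = $26 - $19 = $7/unit
BEQ = ceil($43861 / $7/unit) = ceil(6265.86) = 6266 units

6266 units


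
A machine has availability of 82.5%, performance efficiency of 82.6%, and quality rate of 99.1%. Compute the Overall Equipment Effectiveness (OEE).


Formula: OEE = Availability * Performance * Quality / 10000
A * P = 82.5% * 82.6% / 100 = 68.15%
OEE = 68.15% * 99.1% / 100 = 67.5%

67.5%


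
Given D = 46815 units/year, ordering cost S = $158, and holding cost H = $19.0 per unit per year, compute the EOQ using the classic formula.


Formula: EOQ = sqrt(2 * D * S / H)
Numerator: 2 * 46815 * 158 = 14793540
2DS/H = 14793540 / 19.0 = 778607.4
EOQ = sqrt(778607.4) = 882.4 units

882.4 units


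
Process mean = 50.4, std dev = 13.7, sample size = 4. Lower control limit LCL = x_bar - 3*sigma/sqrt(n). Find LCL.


LCL = 50.4 - 3 * 13.7 / sqrt(4)

29.85


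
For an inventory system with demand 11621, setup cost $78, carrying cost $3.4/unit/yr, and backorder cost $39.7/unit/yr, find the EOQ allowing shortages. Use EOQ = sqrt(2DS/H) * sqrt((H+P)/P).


Formula: EOQ* = sqrt(2DS/H) * sqrt((H+P)/P)
Base EOQ = sqrt(2*11621*78/3.4) = 730.2 units
Correction = sqrt((3.4+39.7)/39.7) = 1.04194
EOQ* = 730.2 * 1.04194 = 760.8 units

760.8 units


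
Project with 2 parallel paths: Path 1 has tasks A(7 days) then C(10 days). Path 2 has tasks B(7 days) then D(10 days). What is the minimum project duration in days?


Path 1 = 7 + 10 = 17 days
Path 2 = 7 + 10 = 17 days
Duration = max(17, 17) = 17 days

17 days


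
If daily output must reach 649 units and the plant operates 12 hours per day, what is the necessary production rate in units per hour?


Formula: Production Rate = Daily Demand / Available Hours
Rate = 649 units/day / 12 hours/day
Rate = 54.1 units/hour

54.1 units/hour


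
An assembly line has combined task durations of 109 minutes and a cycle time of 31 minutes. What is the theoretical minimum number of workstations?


Formula: N_min = ceil(Sum of Task Times / Cycle Time)
N_min = ceil(109 min / 31 min) = ceil(3.5161)
N_min = 4 stations

4


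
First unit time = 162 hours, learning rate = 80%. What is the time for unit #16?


Formula: T_n = T_1 * (learning_rate)^(log2(n)) where learning_rate = rate/100
Doublings = log2(16) = 4
T_n = 162 * 0.8^4
T_n = 162 * 0.4096 = 66.4 hours

66.4 hours


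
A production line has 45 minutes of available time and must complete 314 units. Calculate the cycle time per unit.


Formula: CT = Available Time / Number of Units
CT = 45 min / 314 units
CT = 0.14 min/unit

0.14 min/unit


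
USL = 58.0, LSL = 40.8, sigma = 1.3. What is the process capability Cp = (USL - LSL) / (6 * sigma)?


Cp = (58.0 - 40.8) / (6 * 1.3)

2.21


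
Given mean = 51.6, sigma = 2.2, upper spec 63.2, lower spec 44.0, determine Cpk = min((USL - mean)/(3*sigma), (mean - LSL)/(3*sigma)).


Cpu = (63.2 - 51.6) / (3 * 2.2) = 1.76
Cpl = (51.6 - 44.0) / (3 * 2.2) = 1.15
Cpk = min(1.76, 1.15) = 1.15

1.15


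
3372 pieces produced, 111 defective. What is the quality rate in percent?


Formula: Quality Rate = Good Pieces / Total Pieces * 100
Good pieces = 3372 - 111 = 3261
QR = 3261 / 3372 * 100 = 96.7%

96.7%


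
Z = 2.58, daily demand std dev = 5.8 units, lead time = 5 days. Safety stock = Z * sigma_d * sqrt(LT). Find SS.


Formula: SS = z * sigma_d * sqrt(LT)
sqrt(LT) = sqrt(5) = 2.2361
SS = 2.58 * 5.8 * 2.2361
SS = 33.5 units

33.5 units


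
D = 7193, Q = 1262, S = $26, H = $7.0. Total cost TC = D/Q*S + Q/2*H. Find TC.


TC = 7193/1262 * 26 + 1262/2 * 7.0

$4565.19


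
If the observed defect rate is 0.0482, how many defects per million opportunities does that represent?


DPMO = defect_rate * 1000000 = 0.0482 * 1000000

48200


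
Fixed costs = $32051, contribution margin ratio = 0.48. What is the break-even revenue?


Formula: BER = Fixed Costs / Contribution Margin Ratio
BER = $32051 / 0.48
BER = $66772.92 (to the nearest cent)

$66772.92


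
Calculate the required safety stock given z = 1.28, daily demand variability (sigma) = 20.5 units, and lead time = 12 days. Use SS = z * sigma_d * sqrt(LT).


Formula: SS = z * sigma_d * sqrt(LT)
sqrt(LT) = sqrt(12) = 3.4641
SS = 1.28 * 20.5 * 3.4641
SS = 90.9 units

90.9 units


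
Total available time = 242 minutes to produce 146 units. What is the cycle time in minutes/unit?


Formula: CT = Available Time / Number of Units
CT = 242 min / 146 units
CT = 1.66 min/unit

1.66 min/unit


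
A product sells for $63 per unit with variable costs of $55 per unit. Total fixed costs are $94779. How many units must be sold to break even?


Formula: BEQ = Fixed Costs / (Price - Variable Cost)
Contribution margin = $63 - $55 = $8/unit
BEQ = ceil($94779 / $8/unit) = ceil(11847.38) = 11848 units

11848 units


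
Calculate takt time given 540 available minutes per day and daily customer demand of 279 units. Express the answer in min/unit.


Formula: Takt Time = Available Production Time / Customer Demand
Takt = 540 min/day / 279 units/day
Takt = 1.94 min/unit

1.94 min/unit


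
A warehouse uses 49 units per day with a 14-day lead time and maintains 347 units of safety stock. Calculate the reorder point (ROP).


Formula: ROP = (Daily Demand * Lead Time) + Safety Stock
Demand during lead time = 49 * 14 = 686 units
ROP = 686 + 347 = 1033 units

1033 units


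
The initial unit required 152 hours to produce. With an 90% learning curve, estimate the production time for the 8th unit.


Formula: T_n = T_1 * (learning_rate)^(log2(n)) where learning_rate = rate/100
Doublings = log2(8) = 3
T_n = 152 * 0.9^3
T_n = 152 * 0.729 = 110.8 hours

110.8 hours


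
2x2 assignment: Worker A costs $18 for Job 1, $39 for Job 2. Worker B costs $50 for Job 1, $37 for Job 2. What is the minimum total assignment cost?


Option 1: A->1 + B->2 = $18 + $37 = $55
Option 2: A->2 + B->1 = $39 + $50 = $89
Min cost = min($55, $89) = $55

$55


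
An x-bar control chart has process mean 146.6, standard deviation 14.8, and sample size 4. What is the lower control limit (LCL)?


LCL = 146.6 - 3 * 14.8 / sqrt(4)

124.4


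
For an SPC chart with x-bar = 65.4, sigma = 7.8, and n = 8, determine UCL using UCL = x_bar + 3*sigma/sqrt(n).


UCL = 65.4 + 3 * 7.8 / sqrt(8)

73.67


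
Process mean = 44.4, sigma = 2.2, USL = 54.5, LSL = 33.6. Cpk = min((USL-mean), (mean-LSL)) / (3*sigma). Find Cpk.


Cpu = (54.5 - 44.4) / (3 * 2.2) = 1.53
Cpl = (44.4 - 33.6) / (3 * 2.2) = 1.64
Cpk = min(1.53, 1.64) = 1.53

1.53


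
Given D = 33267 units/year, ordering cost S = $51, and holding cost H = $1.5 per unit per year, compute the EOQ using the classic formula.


Formula: EOQ = sqrt(2 * D * S / H)
Numerator: 2 * 33267 * 51 = 3393234
2DS/H = 3393234 / 1.5 = 2262156.0
EOQ = sqrt(2262156.0) = 1504.0 units

1504.0 units


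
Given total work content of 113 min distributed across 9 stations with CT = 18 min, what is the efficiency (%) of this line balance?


Formula: Efficiency = Sum of Task Times / (N_stations * CT) * 100
Total station capacity = 9 stations * 18 min = 162 min
Efficiency = 113 / 162 * 100 = 69.8%

69.8%


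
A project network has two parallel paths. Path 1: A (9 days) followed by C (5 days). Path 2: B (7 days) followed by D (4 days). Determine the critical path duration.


Path 1 = 9 + 5 = 14 days
Path 2 = 7 + 4 = 11 days
Duration = max(14, 11) = 14 days

14 days


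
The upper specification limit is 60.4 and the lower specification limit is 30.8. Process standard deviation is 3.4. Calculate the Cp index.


Cp = (60.4 - 30.8) / (6 * 3.4)

1.45


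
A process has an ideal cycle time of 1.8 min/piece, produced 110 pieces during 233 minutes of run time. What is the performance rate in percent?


Formula: Performance = (Ideal CT * Total Count) / Run Time * 100
Ideal output time = 1.8 * 110 = 198.0 min
Performance = 198.0 / 233 * 100 = 85.0%

85.0%


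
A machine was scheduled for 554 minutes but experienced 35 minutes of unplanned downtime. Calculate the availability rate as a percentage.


Formula: Availability = (Planned Time - Downtime) / Planned Time * 100
Uptime = 554 - 35 = 519 min
Availability = 519 / 554 * 100 = 93.7%

93.7%


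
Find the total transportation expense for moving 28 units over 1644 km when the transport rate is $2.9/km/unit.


TC = dist * cost * units = 1644 * 2.9 * 28 = $133492.80

$133492.80


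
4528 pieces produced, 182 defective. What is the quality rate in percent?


Formula: Quality Rate = Good Pieces / Total Pieces * 100
Good pieces = 4528 - 182 = 4346
QR = 4346 / 4528 * 100 = 96.0%

96.0%


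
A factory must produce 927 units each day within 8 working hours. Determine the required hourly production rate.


Formula: Production Rate = Daily Demand / Available Hours
Rate = 927 units/day / 8 hours/day
Rate = 115.9 units/hour

115.9 units/hour


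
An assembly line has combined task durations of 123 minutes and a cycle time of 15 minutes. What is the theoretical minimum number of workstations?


Formula: N_min = ceil(Sum of Task Times / Cycle Time)
N_min = ceil(123 min / 15 min) = ceil(8.2)
N_min = 9 stations

9


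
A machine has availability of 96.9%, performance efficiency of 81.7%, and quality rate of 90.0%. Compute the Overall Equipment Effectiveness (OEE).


Formula: OEE = Availability * Performance * Quality / 10000
A * P = 96.9% * 81.7% / 100 = 79.17%
OEE = 79.17% * 90.0% / 100 = 71.3%

71.3%


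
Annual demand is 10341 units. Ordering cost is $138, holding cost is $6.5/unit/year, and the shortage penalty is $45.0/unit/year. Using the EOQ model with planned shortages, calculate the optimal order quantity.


Formula: EOQ* = sqrt(2DS/H) * sqrt((H+P)/P)
Base EOQ = sqrt(2*10341*138/6.5) = 662.64 units
Correction = sqrt((6.5+45.0)/45.0) = 1.06979
EOQ* = 662.64 * 1.06979 = 708.9 units

708.9 units


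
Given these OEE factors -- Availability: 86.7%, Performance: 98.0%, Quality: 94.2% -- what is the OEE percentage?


Formula: OEE = Availability * Performance * Quality / 10000
A * P = 86.7% * 98.0% / 100 = 84.97%
OEE = 84.97% * 94.2% / 100 = 80.0%

80.0%


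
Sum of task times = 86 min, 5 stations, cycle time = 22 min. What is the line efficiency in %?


Formula: Efficiency = Sum of Task Times / (N_stations * CT) * 100
Total station capacity = 5 stations * 22 min = 110 min
Efficiency = 86 / 110 * 100 = 78.2%

78.2%


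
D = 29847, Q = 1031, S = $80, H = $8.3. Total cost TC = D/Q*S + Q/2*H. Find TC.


TC = 29847/1031 * 80 + 1031/2 * 8.3

$6594.62


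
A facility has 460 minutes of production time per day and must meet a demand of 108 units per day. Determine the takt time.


Formula: Takt Time = Available Production Time / Customer Demand
Takt = 460 min/day / 108 units/day
Takt = 4.26 min/unit

4.26 min/unit


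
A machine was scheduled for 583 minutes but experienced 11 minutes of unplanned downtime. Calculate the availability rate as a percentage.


Formula: Availability = (Planned Time - Downtime) / Planned Time * 100
Uptime = 583 - 11 = 572 min
Availability = 572 / 583 * 100 = 98.1%

98.1%


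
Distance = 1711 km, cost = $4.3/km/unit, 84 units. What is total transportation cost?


TC = dist * cost * units = 1711 * 4.3 * 84 = $618013.20

$618013.20


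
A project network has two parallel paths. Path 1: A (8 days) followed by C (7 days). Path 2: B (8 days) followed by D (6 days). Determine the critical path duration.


Path 1 = 8 + 7 = 15 days
Path 2 = 8 + 6 = 14 days
Duration = max(15, 14) = 15 days

15 days


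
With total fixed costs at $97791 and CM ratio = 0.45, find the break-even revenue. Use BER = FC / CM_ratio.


Formula: BER = Fixed Costs / Contribution Margin Ratio
BER = $97791 / 0.45
BER = $217313.33 (to the nearest cent)

$217313.33


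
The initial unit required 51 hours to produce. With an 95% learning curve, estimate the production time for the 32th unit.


Formula: T_n = T_1 * (learning_rate)^(log2(n)) where learning_rate = rate/100
Doublings = log2(32) = 5
T_n = 51 * 0.95^5
T_n = 51 * 0.7738 = 39.5 hours

39.5 hours


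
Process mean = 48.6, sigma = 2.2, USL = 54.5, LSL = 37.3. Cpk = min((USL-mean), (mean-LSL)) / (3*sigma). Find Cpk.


Cpu = (54.5 - 48.6) / (3 * 2.2) = 0.89
Cpl = (48.6 - 37.3) / (3 * 2.2) = 1.71
Cpk = min(0.89, 1.71) = 0.89

0.89


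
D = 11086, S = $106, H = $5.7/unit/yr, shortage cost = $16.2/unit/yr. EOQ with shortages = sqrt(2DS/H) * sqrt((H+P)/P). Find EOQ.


Formula: EOQ* = sqrt(2DS/H) * sqrt((H+P)/P)
Base EOQ = sqrt(2*11086*106/5.7) = 642.12 units
Correction = sqrt((5.7+16.2)/16.2) = 1.16269
EOQ* = 642.12 * 1.16269 = 746.6 units

746.6 units


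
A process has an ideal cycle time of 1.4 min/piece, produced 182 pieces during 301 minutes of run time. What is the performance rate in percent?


Formula: Performance = (Ideal CT * Total Count) / Run Time * 100
Ideal output time = 1.4 * 182 = 254.8 min
Performance = 254.8 / 301 * 100 = 84.7%

84.7%


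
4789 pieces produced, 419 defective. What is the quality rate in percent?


Formula: Quality Rate = Good Pieces / Total Pieces * 100
Good pieces = 4789 - 419 = 4370
QR = 4370 / 4789 * 100 = 91.3%

91.3%


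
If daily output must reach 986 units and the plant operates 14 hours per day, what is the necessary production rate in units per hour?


Formula: Production Rate = Daily Demand / Available Hours
Rate = 986 units/day / 14 hours/day
Rate = 70.4 units/hour

70.4 units/hour
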